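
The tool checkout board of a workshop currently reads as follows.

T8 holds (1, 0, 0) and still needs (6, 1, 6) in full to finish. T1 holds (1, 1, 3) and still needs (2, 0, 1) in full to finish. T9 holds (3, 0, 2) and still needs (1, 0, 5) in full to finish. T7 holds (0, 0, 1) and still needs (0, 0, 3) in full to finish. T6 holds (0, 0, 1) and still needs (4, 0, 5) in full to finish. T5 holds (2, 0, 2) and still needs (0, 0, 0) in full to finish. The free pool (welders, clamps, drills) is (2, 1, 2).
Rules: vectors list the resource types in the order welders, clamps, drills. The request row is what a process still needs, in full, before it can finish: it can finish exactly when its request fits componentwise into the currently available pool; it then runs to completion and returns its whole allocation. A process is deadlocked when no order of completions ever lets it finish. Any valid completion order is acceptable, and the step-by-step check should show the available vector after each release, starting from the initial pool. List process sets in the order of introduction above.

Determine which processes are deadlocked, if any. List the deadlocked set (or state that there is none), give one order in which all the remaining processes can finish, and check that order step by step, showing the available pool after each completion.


Nothing here is deadlocked.
Key observation: T1 leads a chain of completions in which each release enables another process.
One completion order for the rest: T1, T9, T7, T5, T8, T6. Check, step by step:
  pool = (2, 1, 2)
  run T1 (needs (2, 0, 1), free (2, 1, 2)); after release of (1, 1, 3) the pool is (3, 2, 5)
  run T9 (needs (1, 0, 5), free (3, 2, 5)); after release of (3, 0, 2) the pool is (6, 2, 7)
  run T7 (needs (0, 0, 3), free (6, 2, 7)); after release of (0, 0, 1) the pool is (6, 2, 8)
  run T5 (needs (0, 0, 0), free (6, 2, 8)); after release of (2, 0, 2) the pool is (8, 2, 10)
  run T8 (needs (6, 1, 6), free (8, 2, 10)); after release of (1, 0, 0) the pool is (9, 2, 10)
  run T6 (needs (4, 0, 5), free (9, 2, 10)); after release of (0, 0, 1) the pool is (9, 2, 11)


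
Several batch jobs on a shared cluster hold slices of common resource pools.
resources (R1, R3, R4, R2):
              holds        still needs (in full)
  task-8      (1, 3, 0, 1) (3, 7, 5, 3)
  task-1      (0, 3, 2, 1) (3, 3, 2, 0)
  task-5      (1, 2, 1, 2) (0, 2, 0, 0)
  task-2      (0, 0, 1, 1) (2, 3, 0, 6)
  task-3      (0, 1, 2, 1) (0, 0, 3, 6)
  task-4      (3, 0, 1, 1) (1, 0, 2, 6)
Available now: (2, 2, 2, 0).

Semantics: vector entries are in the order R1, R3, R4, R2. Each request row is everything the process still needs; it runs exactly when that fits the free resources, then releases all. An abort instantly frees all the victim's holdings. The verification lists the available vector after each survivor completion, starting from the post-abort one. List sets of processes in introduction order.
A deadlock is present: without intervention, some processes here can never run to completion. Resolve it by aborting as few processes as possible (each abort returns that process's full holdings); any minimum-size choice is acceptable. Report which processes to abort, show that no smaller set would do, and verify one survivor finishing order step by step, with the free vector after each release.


Abort task-3 and task-4.
Key observation: task-2 was stuck for good until task-3 and task-4 gave back (3, 1, 3, 2); in the order shown it finishes at step 4.
Why nothing smaller works — every single abort fails: task-8 alone leaves task-2 blocked (short on R2); task-1 alone leaves task-2 blocked (short on R2); task-5 alone leaves task-2 blocked (short on R2); task-2 alone leaves task-3 blocked (short on R2); task-3 alone leaves task-2 blocked (short on R2); task-4 alone leaves task-2 blocked (short on R2).
One survivor order: task-1, task-5, task-8, task-2. Verifying each step (post-abort pool first):
  pool = (5, 3, 5, 2)
  task-1 needs (3, 3, 2, 0) <= (5, 3, 5, 2) -> finishes; pool += (0, 3, 2, 1) = (5, 6, 7, 3)
  task-5 needs (0, 2, 0, 0) <= (5, 6, 7, 3) -> finishes; pool += (1, 2, 1, 2) = (6, 8, 8, 5)
  task-8 needs (3, 7, 5, 3) <= (6, 8, 8, 5) -> finishes; pool += (1, 3, 0, 1) = (7, 11, 8, 6)
  task-2 needs (2, 3, 0, 6) <= (7, 11, 8, 6) -> finishes; pool += (0, 0, 1, 1) = (7, 11, 9, 7)


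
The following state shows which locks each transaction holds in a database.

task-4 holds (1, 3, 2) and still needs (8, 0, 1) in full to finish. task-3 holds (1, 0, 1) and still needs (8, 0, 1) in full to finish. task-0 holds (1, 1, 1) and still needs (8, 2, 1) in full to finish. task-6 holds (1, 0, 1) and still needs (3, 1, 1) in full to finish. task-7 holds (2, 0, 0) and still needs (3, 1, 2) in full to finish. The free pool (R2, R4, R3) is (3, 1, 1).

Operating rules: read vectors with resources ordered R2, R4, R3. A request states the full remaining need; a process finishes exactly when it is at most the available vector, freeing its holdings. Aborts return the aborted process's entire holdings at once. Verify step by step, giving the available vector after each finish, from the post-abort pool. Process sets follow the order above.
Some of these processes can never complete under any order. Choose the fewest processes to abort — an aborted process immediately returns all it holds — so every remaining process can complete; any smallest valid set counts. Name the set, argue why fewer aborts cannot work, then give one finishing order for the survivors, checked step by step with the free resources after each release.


Minimum abort set: task-3 and task-0.
Key observation: aborting task-3 and task-0 returns (2, 1, 2), and task-4 — hopeless before — runs at step 3 with the returned capacity in the pool.
Minimality, checking each single-abort alternative: task-4 alone leaves task-3 blocked (short on R2); task-3 alone leaves task-4 blocked (short on R2); task-0 alone leaves task-4 blocked (short on R2); task-6 alone leaves task-4 blocked (short on R2); task-7 alone leaves task-4 blocked (short on R2).
The survivors complete as task-7, task-6, task-4. Check, step by step (starting from the post-abort pool):
  pool = (5, 2, 3)
  task-7 needs (3, 1, 2) <= (5, 2, 3) -> finishes; pool += (2, 0, 0) = (7, 2, 3)
  task-6 needs (3, 1, 1) <= (7, 2, 3) -> finishes; pool += (1, 0, 1) = (8, 2, 4)
  task-4 needs (8, 0, 1) <= (8, 2, 4) -> finishes; pool += (1, 3, 2) = (9, 5, 6)


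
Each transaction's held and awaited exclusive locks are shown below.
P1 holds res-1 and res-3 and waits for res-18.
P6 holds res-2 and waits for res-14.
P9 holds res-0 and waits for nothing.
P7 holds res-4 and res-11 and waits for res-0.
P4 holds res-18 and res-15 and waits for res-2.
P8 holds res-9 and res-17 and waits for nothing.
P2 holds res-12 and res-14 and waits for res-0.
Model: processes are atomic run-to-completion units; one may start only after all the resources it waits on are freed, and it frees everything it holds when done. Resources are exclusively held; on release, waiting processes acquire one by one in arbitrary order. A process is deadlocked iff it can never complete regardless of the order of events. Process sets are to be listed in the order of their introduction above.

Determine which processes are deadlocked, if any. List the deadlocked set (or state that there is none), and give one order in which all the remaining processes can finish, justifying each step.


Nothing here is deadlocked.
Key observation: the wait relation is loop-free; peeling off processes with no waits unwinds the whole state.
The rest can finish in the order P9, P2, P6, P8, P4, P7, P1.
Check, step by step:
  P9 waits on nothing -> runs at once and releases res-0
  run P2 (all its waits — res-0 — are resolved); releases res-12 and res-14
  run P6 (all its waits — res-14 — are resolved); releases res-2
  P8 waits on nothing -> runs at once and releases res-9 and res-17
  run P4 (all its waits — res-2 — are resolved); releases res-18 and res-15
  run P7 (all its waits — res-0 — are resolved); releases res-4 and res-11
  run P1 (all its waits — res-18 — are resolved); releases res-1 and res-3


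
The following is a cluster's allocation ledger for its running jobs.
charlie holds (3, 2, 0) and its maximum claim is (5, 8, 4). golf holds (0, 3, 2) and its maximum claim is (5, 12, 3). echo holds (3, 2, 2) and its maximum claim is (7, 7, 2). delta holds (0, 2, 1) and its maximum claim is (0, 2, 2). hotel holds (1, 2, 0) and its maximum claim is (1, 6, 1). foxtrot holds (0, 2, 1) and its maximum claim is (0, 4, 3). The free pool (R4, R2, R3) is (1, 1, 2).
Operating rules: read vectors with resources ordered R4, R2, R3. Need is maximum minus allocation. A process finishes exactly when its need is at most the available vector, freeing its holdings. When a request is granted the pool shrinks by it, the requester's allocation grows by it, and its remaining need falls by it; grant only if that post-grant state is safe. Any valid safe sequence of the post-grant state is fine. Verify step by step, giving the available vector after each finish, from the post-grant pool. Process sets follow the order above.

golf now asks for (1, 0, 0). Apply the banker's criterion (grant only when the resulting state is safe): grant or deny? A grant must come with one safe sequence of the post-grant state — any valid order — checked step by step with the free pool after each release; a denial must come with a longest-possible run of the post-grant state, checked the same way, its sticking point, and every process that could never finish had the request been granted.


DENY. Granting would leave the state unsafe.
Key observation: the wall is R4: completing delta, foxtrot, hotel brings the pool only to (1, 7, 4), and all the rest need more.
After a pretend grant, a maximal execution: delta, foxtrot, hotel — then nothing else fits. Check, step by step:
  pool = (0, 1, 2)
  run delta (needs (0, 0, 1), free (0, 1, 2)); after release of (0, 2, 1) the pool is (0, 3, 3)
  run foxtrot (needs (0, 2, 2), free (0, 3, 3)); after release of (0, 2, 1) the pool is (0, 5, 4)
  run hotel (needs (0, 4, 1), free (0, 5, 4)); after release of (1, 2, 0) the pool is (1, 7, 4)
  charlie still needs (2, 6, 4) but only (1, 7, 4) is free — short on R4
  golf still needs (4, 9, 1) but only (1, 7, 4) is free — short on R4 and R2
  echo still needs (4, 5, 0) but only (1, 7, 4) is free — short on R4
Processes that could never finish after the grant: charlie, golf and echo.


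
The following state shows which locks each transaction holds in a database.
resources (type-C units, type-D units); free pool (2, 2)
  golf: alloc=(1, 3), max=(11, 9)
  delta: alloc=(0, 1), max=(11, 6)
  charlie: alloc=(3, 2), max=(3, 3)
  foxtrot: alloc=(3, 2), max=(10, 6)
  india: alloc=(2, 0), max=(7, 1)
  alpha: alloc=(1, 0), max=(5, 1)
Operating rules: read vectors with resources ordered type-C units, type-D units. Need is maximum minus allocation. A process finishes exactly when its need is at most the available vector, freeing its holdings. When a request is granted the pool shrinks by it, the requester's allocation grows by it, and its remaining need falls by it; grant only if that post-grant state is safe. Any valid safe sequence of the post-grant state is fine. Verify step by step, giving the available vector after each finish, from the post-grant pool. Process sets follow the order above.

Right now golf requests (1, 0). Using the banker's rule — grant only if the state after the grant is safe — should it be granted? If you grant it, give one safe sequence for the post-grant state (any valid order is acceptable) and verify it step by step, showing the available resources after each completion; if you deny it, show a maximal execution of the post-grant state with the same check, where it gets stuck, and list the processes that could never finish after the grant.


GRANT — the state after the grant stays safe, e.g. via charlie, alpha, india, foxtrot, golf, delta.
Key observation: the grant leaves (1, 2) free — enough for charlie, whose release restarts the cascade.
Check on the post-grant state, step by step:
  pool = (1, 2)
  charlie needs (0, 1) <= (1, 2) -> finishes; pool += (3, 2) = (4, 4)
  alpha needs (4, 1) <= (4, 4) -> finishes; pool += (1, 0) = (5, 4)
  india needs (5, 1) <= (5, 4) -> finishes; pool += (2, 0) = (7, 4)
  foxtrot needs (7, 4) <= (7, 4) -> finishes; pool += (3, 2) = (10, 6)
  golf needs (9, 6) <= (10, 6) -> finishes; pool += (2, 3) = (12, 9)
  delta needs (11, 5) <= (12, 9) -> finishes; pool += (0, 1) = (12, 10)


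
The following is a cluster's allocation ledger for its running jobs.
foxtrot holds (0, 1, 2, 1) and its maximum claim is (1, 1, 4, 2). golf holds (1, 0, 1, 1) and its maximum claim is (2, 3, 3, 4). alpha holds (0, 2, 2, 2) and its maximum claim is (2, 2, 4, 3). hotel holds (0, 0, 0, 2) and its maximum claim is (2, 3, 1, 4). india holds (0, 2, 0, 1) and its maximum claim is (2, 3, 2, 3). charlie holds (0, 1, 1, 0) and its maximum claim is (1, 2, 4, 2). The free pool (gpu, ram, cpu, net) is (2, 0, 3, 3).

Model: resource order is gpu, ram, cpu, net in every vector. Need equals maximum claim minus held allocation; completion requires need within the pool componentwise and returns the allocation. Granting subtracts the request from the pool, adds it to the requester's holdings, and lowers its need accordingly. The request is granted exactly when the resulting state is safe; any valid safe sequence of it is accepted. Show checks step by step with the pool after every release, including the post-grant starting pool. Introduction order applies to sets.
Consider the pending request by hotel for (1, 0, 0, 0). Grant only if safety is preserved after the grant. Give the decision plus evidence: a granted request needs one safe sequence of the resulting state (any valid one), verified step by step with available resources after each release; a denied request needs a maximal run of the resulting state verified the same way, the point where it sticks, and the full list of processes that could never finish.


DENY. Granting would leave the state unsafe.
Key observation: after foxtrot, charlie the pool peaks at (1, 2, 6, 4), and each blocked process is short somewhere: golf on ram; alpha on gpu; hotel on ram; india on gpu.
Pretend the grant happened; the run foxtrot, charlie goes as far as possible. Verifying each step:
  pool = (1, 0, 3, 3)
  run foxtrot (needs (1, 0, 2, 1), free (1, 0, 3, 3)); after release of (0, 1, 2, 1) the pool is (1, 1, 5, 4)
  run charlie (needs (1, 1, 3, 2), free (1, 1, 5, 4)); after release of (0, 1, 1, 0) the pool is (1, 2, 6, 4)
  golf still needs (1, 3, 2, 3) but only (1, 2, 6, 4) is free — short on ram
  alpha still needs (2, 0, 2, 1) but only (1, 2, 6, 4) is free — short on gpu
  hotel still needs (1, 3, 1, 2) but only (1, 2, 6, 4) is free — short on ram
  india still needs (2, 1, 2, 2) but only (1, 2, 6, 4) is free — short on gpu
Had the request been granted, golf, alpha, hotel and india could never finish.


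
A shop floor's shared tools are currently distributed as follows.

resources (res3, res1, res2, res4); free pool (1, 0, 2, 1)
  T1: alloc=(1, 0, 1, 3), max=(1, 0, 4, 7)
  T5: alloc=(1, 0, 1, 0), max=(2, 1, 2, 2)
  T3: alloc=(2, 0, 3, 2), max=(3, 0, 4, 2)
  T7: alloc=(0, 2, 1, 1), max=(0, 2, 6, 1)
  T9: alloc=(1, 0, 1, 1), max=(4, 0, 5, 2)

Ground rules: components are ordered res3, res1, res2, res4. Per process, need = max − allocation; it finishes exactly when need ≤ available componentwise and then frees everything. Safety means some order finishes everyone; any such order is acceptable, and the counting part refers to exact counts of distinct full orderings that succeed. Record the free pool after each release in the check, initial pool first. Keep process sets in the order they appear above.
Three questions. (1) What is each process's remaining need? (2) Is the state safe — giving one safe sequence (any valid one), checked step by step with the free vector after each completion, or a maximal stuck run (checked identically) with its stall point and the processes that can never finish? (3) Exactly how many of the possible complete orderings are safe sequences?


(1) Remaining need (order res3, res1, res2, res4):
  T1: (0, 0, 3, 4)
  T5: (1, 1, 1, 2)
  T3: (1, 0, 1, 0)
  T7: (0, 0, 5, 0)
  T9: (3, 0, 4, 1)
(2) The state is SAFE; one workable sequence: T3, T7, T9, T5, T1.
Key observation: at T3 the run first touches a limit — (1, 0, 1, 0) against (1, 0, 2, 1), exact on a resource it actually requests.
Walking it through:
  pool = (1, 0, 2, 1)
  T3: need (1, 0, 1, 0) fits (1, 0, 2, 1); releases (2, 0, 3, 2), pool now (3, 0, 5, 3)
  T7: need (0, 0, 5, 0) fits (3, 0, 5, 3); releases (0, 2, 1, 1), pool now (3, 2, 6, 4)
  T9: need (3, 0, 4, 1) fits (3, 2, 6, 4); releases (1, 0, 1, 1), pool now (4, 2, 7, 5)
  T5: need (1, 1, 1, 2) fits (4, 2, 7, 5); releases (1, 0, 1, 0), pool now (5, 2, 8, 5)
  T1: need (0, 0, 3, 4) fits (5, 2, 8, 5); releases (1, 0, 1, 3), pool now (6, 2, 9, 8)
(3) The exact count: 9 of the possible complete orderings are safe sequences.


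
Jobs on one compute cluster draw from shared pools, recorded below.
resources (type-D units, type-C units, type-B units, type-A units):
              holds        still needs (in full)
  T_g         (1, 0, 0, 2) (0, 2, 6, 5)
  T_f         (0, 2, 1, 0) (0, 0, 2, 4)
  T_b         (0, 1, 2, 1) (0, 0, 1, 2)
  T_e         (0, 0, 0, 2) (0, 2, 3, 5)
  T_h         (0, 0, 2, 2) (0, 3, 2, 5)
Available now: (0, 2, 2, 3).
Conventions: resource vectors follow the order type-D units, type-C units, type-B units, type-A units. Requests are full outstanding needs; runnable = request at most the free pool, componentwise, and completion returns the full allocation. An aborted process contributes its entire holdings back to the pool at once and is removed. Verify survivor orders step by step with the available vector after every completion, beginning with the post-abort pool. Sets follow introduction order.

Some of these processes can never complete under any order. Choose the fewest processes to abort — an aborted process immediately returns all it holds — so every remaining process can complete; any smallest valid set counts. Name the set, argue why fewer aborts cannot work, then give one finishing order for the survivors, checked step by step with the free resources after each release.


The answer: abort T_e.
Key observation: the returned (0, 0, 0, 2) from T_e is what brings T_h — unrunnable before, under any order — into play at step 2.
No smaller set exists: with zero aborts the deadlock remains.
The survivors complete as T_f, T_h, T_b, T_g. Step-by-step check (starting from the post-abort pool):
  pool = (0, 2, 2, 5)
  run T_f (needs (0, 0, 2, 4), free (0, 2, 2, 5)); after release of (0, 2, 1, 0) the pool is (0, 4, 3, 5)
  run T_h (needs (0, 3, 2, 5), free (0, 4, 3, 5)); after release of (0, 0, 2, 2) the pool is (0, 4, 5, 7)
  run T_b (needs (0, 0, 1, 2), free (0, 4, 5, 7)); after release of (0, 1, 2, 1) the pool is (0, 5, 7, 8)
  run T_g (needs (0, 2, 6, 5), free (0, 5, 7, 8)); after release of (1, 0, 0, 2) the pool is (1, 5, 7, 10)


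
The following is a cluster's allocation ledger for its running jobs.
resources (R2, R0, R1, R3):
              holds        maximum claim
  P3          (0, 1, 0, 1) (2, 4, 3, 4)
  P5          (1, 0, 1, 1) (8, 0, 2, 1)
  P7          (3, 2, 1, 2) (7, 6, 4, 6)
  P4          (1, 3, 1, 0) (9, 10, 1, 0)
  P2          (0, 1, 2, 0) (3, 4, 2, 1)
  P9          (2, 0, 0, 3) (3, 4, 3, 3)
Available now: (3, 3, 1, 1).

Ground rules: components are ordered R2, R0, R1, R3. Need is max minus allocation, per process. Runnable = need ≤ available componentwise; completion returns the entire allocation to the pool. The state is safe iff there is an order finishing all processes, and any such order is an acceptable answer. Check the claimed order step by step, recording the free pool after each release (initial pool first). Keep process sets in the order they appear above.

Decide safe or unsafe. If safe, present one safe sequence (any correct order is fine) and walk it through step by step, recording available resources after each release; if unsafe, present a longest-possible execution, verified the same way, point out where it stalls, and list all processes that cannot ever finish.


SAFE, for example via the order P2, P9, P7, P3, P5, P4.
Key observation: the first exact fit in this order is P2 — it needs (3, 3, 0, 1) with (3, 3, 1, 1) free, meeting a requested resource to the last unit.
Check, step by step:
  pool = (3, 3, 1, 1)
  run P2 (needs (3, 3, 0, 1), free (3, 3, 1, 1)); after release of (0, 1, 2, 0) the pool is (3, 4, 3, 1)
  run P9 (needs (1, 4, 3, 0), free (3, 4, 3, 1)); after release of (2, 0, 0, 3) the pool is (5, 4, 3, 4)
  run P7 (needs (4, 4, 3, 4), free (5, 4, 3, 4)); after release of (3, 2, 1, 2) the pool is (8, 6, 4, 6)
  run P3 (needs (2, 3, 3, 3), free (8, 6, 4, 6)); after release of (0, 1, 0, 1) the pool is (8, 7, 4, 7)
  run P5 (needs (7, 0, 1, 0), free (8, 7, 4, 7)); after release of (1, 0, 1, 1) the pool is (9, 7, 5, 8)
  run P4 (needs (8, 7, 0, 0), free (9, 7, 5, 8)); after release of (1, 3, 1, 0) the pool is (10, 10, 6, 8)


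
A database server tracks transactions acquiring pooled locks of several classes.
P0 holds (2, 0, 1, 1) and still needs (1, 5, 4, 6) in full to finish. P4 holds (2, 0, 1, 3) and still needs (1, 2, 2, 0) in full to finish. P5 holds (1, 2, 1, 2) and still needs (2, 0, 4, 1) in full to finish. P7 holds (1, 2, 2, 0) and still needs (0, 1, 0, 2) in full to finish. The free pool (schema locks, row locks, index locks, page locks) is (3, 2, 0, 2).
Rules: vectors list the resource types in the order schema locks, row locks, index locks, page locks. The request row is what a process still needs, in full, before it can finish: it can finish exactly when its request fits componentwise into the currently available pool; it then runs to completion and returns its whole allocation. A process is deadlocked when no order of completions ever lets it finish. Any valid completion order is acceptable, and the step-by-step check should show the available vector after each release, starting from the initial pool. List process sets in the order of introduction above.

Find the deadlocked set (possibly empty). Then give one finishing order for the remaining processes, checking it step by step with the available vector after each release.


The deadlocked set is P0 and P5.
Key observation: the pool after P7, P4 is (6, 4, 3, 5); every surviving request exceeds it in index locks, so progress ends there.
One completion order for the rest: P7, P4. Verifying each step:
  pool = (3, 2, 0, 2)
  P7 needs (0, 1, 0, 2) <= (3, 2, 0, 2) -> finishes; pool += (1, 2, 2, 0) = (4, 4, 2, 2)
  P4 needs (1, 2, 2, 0) <= (4, 4, 2, 2) -> finishes; pool += (2, 0, 1, 3) = (6, 4, 3, 5)
The blocked processes can never fit:
  P0 cannot run: need (1, 5, 4, 6) vs free (6, 4, 3, 5) (insufficient row locks, index locks and page locks)
  P5 cannot run: need (2, 0, 4, 1) vs free (6, 4, 3, 5) (insufficient index locks)


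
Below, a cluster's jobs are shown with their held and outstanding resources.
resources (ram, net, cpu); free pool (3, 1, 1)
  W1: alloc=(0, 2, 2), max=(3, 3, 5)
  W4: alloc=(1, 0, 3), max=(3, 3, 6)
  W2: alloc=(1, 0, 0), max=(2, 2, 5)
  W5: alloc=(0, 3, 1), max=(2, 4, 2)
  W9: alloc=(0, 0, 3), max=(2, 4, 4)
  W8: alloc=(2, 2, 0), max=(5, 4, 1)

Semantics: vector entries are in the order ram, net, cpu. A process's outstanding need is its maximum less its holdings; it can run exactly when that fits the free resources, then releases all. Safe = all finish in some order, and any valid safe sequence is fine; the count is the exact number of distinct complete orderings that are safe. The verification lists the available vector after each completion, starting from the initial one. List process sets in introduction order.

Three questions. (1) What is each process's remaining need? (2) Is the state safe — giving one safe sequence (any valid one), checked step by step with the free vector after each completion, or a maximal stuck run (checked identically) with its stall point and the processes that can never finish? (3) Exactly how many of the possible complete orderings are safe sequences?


(1) Remaining need (order ram, net, cpu):
  W1: (3, 1, 3)
  W4: (2, 3, 3)
  W2: (1, 2, 5)
  W5: (2, 1, 1)
  W9: (2, 4, 1)
  W8: (3, 2, 1)
(2) SAFE. One safe sequence: W5, W9, W8, W1, W4, W2.
Key observation: at W5 the run first touches a limit — (2, 1, 1) against (3, 1, 1), exact on a resource it actually requests.
Walking it through:
  pool = (3, 1, 1)
  W5 needs (2, 1, 1) <= (3, 1, 1) -> finishes; pool += (0, 3, 1) = (3, 4, 2)
  W9 needs (2, 4, 1) <= (3, 4, 2) -> finishes; pool += (0, 0, 3) = (3, 4, 5)
  W8 needs (3, 2, 1) <= (3, 4, 5) -> finishes; pool += (2, 2, 0) = (5, 6, 5)
  W1 needs (3, 1, 3) <= (5, 6, 5) -> finishes; pool += (0, 2, 2) = (5, 8, 7)
  W4 needs (2, 3, 3) <= (5, 8, 7) -> finishes; pool += (1, 0, 3) = (6, 8, 10)
  W2 needs (1, 2, 5) <= (6, 8, 10) -> finishes; pool += (1, 0, 0) = (7, 8, 10)
(3) The exact count: 30 of the possible complete orderings are safe sequences.


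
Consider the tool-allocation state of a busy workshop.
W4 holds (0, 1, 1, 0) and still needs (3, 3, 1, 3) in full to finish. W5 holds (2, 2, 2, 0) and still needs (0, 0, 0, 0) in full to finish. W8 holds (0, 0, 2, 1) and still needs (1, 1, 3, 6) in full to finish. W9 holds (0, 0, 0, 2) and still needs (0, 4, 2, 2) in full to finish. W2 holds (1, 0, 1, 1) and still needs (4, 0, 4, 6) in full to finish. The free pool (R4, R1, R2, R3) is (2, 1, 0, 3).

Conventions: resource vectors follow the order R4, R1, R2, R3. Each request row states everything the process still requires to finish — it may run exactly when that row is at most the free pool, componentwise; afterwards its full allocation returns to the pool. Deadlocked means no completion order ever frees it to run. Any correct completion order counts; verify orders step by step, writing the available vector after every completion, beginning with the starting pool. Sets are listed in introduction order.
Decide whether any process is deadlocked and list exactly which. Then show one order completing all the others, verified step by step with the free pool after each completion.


Deadlocked set: W8 and W2.
Key observation: even finishing W5, W4, W9 leaves just (4, 4, 3, 5) free — too little R3 for any of the remaining processes.
One completion order for the rest: W5, W4, W9. Verifying each step:
  pool = (2, 1, 0, 3)
  W5: need (0, 0, 0, 0) fits (2, 1, 0, 3); releases (2, 2, 2, 0), pool now (4, 3, 2, 3)
  W4: need (3, 3, 1, 3) fits (4, 3, 2, 3); releases (0, 1, 1, 0), pool now (4, 4, 3, 3)
  W9: need (0, 4, 2, 2) fits (4, 4, 3, 3); releases (0, 0, 0, 2), pool now (4, 4, 3, 5)
The stuck group stays short no matter what:
  W8 cannot run: need (1, 1, 3, 6) vs free (4, 4, 3, 5) (insufficient R3)
  W2 cannot run: need (4, 0, 4, 6) vs free (4, 4, 3, 5) (insufficient R2 and R3)


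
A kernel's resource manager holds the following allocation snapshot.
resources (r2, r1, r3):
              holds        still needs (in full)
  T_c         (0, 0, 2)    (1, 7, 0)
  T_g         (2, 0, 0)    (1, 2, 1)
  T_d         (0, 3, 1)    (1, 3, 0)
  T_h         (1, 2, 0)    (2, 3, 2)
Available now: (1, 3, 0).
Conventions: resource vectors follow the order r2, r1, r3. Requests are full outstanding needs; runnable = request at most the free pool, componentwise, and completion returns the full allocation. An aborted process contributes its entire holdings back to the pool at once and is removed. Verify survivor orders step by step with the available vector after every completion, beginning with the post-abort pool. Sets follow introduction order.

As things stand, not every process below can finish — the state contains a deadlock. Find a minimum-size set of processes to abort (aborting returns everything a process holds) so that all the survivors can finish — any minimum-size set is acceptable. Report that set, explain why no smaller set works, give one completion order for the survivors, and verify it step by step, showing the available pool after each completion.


Abort T_c.
Key observation: before aborting T_c, T_h was permanently blocked — no order could ever run it; afterwards it completes at step 3.
Why nothing smaller works: aborting no one leaves the state deadlocked as given.
Survivors finish in the order: T_d, T_g, T_h. Verifying each step (pool after the aborts first):
  pool = (1, 3, 2)
  T_d needs (1, 3, 0) <= (1, 3, 2) -> finishes; pool += (0, 3, 1) = (1, 6, 3)
  T_g needs (1, 2, 1) <= (1, 6, 3) -> finishes; pool += (2, 0, 0) = (3, 6, 3)
  T_h needs (2, 3, 2) <= (3, 6, 3) -> finishes; pool += (1, 2, 0) = (4, 8, 3)


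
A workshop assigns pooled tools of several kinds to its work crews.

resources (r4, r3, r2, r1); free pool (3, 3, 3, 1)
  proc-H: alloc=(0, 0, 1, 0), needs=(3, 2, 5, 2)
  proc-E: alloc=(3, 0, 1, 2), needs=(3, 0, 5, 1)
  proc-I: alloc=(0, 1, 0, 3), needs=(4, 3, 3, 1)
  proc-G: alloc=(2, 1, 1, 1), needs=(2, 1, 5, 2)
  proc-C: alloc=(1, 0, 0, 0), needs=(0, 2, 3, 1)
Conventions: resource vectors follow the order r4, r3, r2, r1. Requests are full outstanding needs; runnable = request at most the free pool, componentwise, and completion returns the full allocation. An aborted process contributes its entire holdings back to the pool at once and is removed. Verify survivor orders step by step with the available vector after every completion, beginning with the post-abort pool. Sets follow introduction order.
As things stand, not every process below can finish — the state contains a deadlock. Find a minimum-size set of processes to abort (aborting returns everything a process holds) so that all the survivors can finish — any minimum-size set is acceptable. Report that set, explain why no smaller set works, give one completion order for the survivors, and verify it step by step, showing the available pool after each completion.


Minimum abort set: proc-H and proc-E.
Key observation: no ordering could ever have run proc-G before the abort of proc-H and proc-E; with (3, 0, 2, 2) back in the pool it fits at step 1.
No one abort is enough; case by case: proc-H alone leaves proc-E blocked (short on r2); proc-E alone leaves proc-H blocked (short on r2); proc-I alone leaves proc-H blocked (short on r2); proc-G alone leaves proc-H blocked (short on r2); proc-C alone leaves proc-H blocked (short on r2).
Survivors finish in the order: proc-G, proc-I, proc-C. Walking it through (pool after the aborts first):
  pool = (6, 3, 5, 3)
  proc-G: need (2, 1, 5, 2) fits (6, 3, 5, 3); releases (2, 1, 1, 1), pool now (8, 4, 6, 4)
  proc-I: need (4, 3, 3, 1) fits (8, 4, 6, 4); releases (0, 1, 0, 3), pool now (8, 5, 6, 7)
  proc-C: need (0, 2, 3, 1) fits (8, 5, 6, 7); releases (1, 0, 0, 0), pool now (9, 5, 6, 7)


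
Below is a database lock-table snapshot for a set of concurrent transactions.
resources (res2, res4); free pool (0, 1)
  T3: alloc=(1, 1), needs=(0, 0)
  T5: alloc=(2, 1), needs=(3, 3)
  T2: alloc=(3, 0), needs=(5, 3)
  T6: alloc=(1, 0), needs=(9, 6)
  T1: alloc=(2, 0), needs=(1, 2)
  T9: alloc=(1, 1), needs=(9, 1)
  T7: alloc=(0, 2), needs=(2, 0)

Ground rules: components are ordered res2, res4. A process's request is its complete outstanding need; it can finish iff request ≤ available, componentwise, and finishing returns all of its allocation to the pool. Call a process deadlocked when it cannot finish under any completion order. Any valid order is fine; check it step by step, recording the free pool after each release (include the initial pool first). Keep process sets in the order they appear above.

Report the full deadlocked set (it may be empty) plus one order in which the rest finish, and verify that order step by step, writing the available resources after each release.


Deadlocked set: T6 and T9.
Key observation: even finishing T3, T1, T7, T5, T2 leaves just (8, 5) free — too little res2 for any of the remaining processes.
A valid finishing order for the others: T3, T1, T7, T5, T2. Verifying each step:
  pool = (0, 1)
  T3: need (0, 0) fits (0, 1); releases (1, 1), pool now (1, 2)
  T1: need (1, 2) fits (1, 2); releases (2, 0), pool now (3, 2)
  T7: need (2, 0) fits (3, 2); releases (0, 2), pool now (3, 4)
  T5: need (3, 3) fits (3, 4); releases (2, 1), pool now (5, 5)
  T2: need (5, 3) fits (5, 5); releases (3, 0), pool now (8, 5)
The blocked processes can never fit:
  T6 cannot run: need (9, 6) vs free (8, 5) (insufficient res2 and res4)
  T9 cannot run: need (9, 1) vs free (8, 5) (insufficient res2)


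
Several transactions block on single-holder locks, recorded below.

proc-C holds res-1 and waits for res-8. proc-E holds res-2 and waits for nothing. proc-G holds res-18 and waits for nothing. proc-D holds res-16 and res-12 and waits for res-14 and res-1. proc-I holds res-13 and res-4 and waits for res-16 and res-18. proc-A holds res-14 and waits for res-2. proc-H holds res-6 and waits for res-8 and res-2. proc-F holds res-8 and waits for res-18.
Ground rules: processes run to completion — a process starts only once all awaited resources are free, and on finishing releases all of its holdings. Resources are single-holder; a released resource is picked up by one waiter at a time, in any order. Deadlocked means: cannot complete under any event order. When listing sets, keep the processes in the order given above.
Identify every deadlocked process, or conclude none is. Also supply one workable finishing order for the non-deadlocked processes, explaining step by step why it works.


Nothing here is deadlocked.
Key observation: all waits point, directly or indirectly, at processes that can finish, so nothing is permanently blocked.
A valid finishing order for the others: proc-G, proc-F, proc-E, proc-C, proc-A, proc-H, proc-D, proc-I.
Walking it through:
  run proc-G (it waits on nothing); releases res-18
  proc-F: everything it awaited (res-18) is free; runs, freeing res-8
  run proc-E (it waits on nothing); releases res-2
  proc-C: everything it awaited (res-8) is free; runs, freeing res-1
  proc-A: everything it awaited (res-2) is free; runs, freeing res-14
  proc-H: everything it awaited (res-8 and res-2) is free; runs, freeing res-6
  proc-D: everything it awaited (res-14 and res-1) is free; runs, freeing res-16 and res-12
  proc-I: everything it awaited (res-16 and res-18) is free; runs, freeing res-13 and res-4


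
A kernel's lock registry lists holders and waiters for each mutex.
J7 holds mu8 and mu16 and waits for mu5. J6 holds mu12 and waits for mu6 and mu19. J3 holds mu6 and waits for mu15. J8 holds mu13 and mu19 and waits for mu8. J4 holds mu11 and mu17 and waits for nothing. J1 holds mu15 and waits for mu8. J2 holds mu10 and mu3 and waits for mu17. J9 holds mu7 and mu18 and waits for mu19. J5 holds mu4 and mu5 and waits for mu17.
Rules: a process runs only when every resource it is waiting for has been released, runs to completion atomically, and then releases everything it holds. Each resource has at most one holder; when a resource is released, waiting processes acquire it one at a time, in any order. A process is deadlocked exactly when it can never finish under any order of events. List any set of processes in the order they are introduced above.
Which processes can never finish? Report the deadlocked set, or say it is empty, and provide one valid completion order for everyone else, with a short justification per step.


No process is deadlocked.
Key observation: the waits form no ring: some process can always run, and its releases unblock the others one by one.
A valid finishing order for the others: J4, J2, J5, J7, J1, J3, J8, J6, J9.
Check, step by step:
  J4 waits on nothing -> runs at once and releases mu11 and mu17
  J2 waits on mu17 — all released -> runs and releases mu10 and mu3
  J5 waits on mu17 — all released -> runs and releases mu4 and mu5
  J7 waits on mu5 — all released -> runs and releases mu8 and mu16
  J1 waits on mu8 — all released -> runs and releases mu15
  J3 waits on mu15 — all released -> runs and releases mu6
  J8 waits on mu8 — all released -> runs and releases mu13 and mu19
  J6 waits on mu6 and mu19 — all released -> runs and releases mu12
  J9 waits on mu19 — all released -> runs and releases mu7 and mu18


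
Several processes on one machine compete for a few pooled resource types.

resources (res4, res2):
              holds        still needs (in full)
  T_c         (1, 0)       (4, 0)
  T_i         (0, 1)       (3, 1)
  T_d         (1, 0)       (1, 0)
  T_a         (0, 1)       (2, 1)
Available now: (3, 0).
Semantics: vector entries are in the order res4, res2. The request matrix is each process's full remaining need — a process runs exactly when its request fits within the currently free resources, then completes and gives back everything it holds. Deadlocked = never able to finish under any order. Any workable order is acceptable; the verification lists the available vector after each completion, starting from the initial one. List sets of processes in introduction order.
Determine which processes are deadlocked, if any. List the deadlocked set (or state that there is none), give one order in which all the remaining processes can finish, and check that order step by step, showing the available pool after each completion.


The deadlocked set is T_i and T_a.
Key observation: the wall is res2: completing T_d, T_c brings the pool only to (5, 0), and all the rest need more.
A valid finishing order for the others: T_d, T_c. Step-by-step check:
  pool = (3, 0)
  run T_d (needs (1, 0), free (3, 0)); after release of (1, 0) the pool is (4, 0)
  run T_c (needs (4, 0), free (4, 0)); after release of (1, 0) the pool is (5, 0)
The stuck group stays short no matter what:
  T_i cannot run: need (3, 1) vs free (5, 0) (insufficient res2)
  T_a cannot run: need (2, 1) vs free (5, 0) (insufficient res2)


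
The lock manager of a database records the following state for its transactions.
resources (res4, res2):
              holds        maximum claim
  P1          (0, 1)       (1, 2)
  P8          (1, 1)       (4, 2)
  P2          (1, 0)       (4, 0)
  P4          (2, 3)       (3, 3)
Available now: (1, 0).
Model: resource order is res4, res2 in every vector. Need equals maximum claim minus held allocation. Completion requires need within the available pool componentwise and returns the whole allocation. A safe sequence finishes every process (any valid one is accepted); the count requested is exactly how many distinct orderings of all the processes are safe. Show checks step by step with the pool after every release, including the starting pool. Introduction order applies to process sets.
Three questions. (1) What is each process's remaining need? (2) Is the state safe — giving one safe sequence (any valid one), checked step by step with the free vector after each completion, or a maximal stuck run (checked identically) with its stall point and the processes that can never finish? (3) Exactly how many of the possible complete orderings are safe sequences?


(1) Outstanding need per process (order res4, res2):
  P1: (1, 1)
  P8: (3, 1)
  P2: (3, 0)
  P4: (1, 0)
(2) SAFE, for example via the order P4, P1, P8, P2.
Key observation: P4 is the earliest step where a requested resource binds exactly: need (1, 0), pool (1, 0) at its turn.
Verifying each step:
  pool = (1, 0)
  run P4 (needs (1, 0), free (1, 0)); after release of (2, 3) the pool is (3, 3)
  run P1 (needs (1, 1), free (3, 3)); after release of (0, 1) the pool is (3, 4)
  run P8 (needs (3, 1), free (3, 4)); after release of (1, 1) the pool is (4, 5)
  run P2 (needs (3, 0), free (4, 5)); after release of (1, 0) the pool is (5, 5)
(3) Exactly 6 of the possible complete orderings are safe sequences.


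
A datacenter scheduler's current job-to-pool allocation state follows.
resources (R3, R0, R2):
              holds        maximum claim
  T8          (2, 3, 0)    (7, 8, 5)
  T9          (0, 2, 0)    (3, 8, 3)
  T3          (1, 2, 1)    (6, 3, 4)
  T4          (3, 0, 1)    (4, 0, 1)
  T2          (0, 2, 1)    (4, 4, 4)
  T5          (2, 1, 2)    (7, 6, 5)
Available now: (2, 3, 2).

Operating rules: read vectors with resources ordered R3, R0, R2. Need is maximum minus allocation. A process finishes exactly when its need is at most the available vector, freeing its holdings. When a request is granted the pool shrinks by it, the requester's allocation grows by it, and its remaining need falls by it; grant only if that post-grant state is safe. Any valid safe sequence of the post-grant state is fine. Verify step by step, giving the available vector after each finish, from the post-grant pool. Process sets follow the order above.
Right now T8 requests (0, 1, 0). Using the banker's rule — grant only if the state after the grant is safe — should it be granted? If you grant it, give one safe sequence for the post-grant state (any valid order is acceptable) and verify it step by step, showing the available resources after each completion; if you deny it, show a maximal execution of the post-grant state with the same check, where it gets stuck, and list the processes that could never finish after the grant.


GRANT. The post-grant state is safe; one safe sequence: T4, T2, T3, T8, T9, T5.
Key observation: granting shrinks the pool to (2, 2, 2), yet T4 still fits and the chain goes through.
Verifying the post-grant state step by step:
  pool = (2, 2, 2)
  T4 needs (1, 0, 0) <= (2, 2, 2) -> finishes; pool += (3, 0, 1) = (5, 2, 3)
  T2 needs (4, 2, 3) <= (5, 2, 3) -> finishes; pool += (0, 2, 1) = (5, 4, 4)
  T3 needs (5, 1, 3) <= (5, 4, 4) -> finishes; pool += (1, 2, 1) = (6, 6, 5)
  T8 needs (5, 4, 5) <= (6, 6, 5) -> finishes; pool += (2, 4, 0) = (8, 10, 5)
  T9 needs (3, 6, 3) <= (8, 10, 5) -> finishes; pool += (0, 2, 0) = (8, 12, 5)
  T5 needs (5, 5, 3) <= (8, 12, 5) -> finishes; pool += (2, 1, 2) = (10, 13, 7)
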